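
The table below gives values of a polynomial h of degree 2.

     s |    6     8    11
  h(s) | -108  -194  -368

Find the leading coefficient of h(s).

Write h(s) = as^2 + bs + c. Substituting each data point gives a linear system:
  36a + 6b + c = -108
  64a + 8b + c = -194
  121a + 11b + c = -368
Solving the system yields a = -3, b = -1, c = 6.
So h(s) = -3s² - s + 6.
The leading coefficient is -3.

-3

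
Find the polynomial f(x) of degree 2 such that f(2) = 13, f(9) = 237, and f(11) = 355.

f(x) = 3x^2 - x + 3

Write f(x) = ax^2 + bx + c. Substituting each data point gives a linear system:
  4a + 2b + c = 13
  81a + 9b + c = 237
  121a + 11b + c = 355
Solving the system yields a = 3, b = -1, c = 3.
So f(x) = 3x² - x + 3.
Check: f(11) = 355. ✓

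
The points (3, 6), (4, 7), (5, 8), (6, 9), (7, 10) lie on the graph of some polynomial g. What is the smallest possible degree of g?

Forward differences of the values at x = 3, 4, 5, 6, 7:
  g  : 6  7  8  9  10
  Δ  : 1  1  1  1
  Δ^2: 0  0  0
  Δ^3: 0  0
  Δ^4: 0
The first differences are constant (1) and nonzero, while all higher differences vanish, so the minimal degree is 1.

1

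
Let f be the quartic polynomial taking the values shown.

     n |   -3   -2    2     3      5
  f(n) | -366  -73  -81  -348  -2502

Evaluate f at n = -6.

Using the Lagrange interpolation formula with nodes -3, -2, 2, 3, 5:
  L_0(n) = (n + 2)(n - 2)(n - 3)(n - 5) / 240
  L_1(n) = (n + 3)(n - 2)(n - 3)(n - 5) / -140
  L_2(n) = (n + 3)(n + 2)(n - 3)(n - 5) / 60
  L_3(n) = (n + 3)(n + 2)(n - 2)(n - 5) / -60
  L_4(n) = (n + 3)(n + 2)(n - 2)(n - 3) / 336
Then f(n) = -366·L_0(n) - 73·L_1(n) - 81·L_2(n) - 348·L_3(n) - 2502·L_4(n).
Expanding and collecting terms gives f(n) = -4n^4 + n^3 - 4n^2 - 6n + 3.
Evaluating at n = -6: f(-6) = -5505.

-5505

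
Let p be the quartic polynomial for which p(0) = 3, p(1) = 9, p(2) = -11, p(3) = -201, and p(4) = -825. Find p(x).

p(x) = -5x^4 + 6x^3 + 4x^2 + x + 3

Write p(x) = ax^4 + bx^3 + cx^2 + dx + e. Substituting each data point gives a linear system:
  e = 3
  a + b + c + d + e = 9
  16a + 8b + 4c + 2d + e = -11
  81a + 27b + 9c + 3d + e = -201
  256a + 64b + 16c + 4d + e = -825
Solving the system yields a = -5, b = 6, c = 4, d = 1, e = 3.
So p(x) = -5x^4 + 6x^3 + 4x^2 + x + 3.
Check: p(2) = -11. ✓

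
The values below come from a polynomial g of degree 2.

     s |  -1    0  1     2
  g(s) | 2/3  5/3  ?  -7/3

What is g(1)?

The 3 known points determine the degree-2 polynomial uniquely.
Write g(s) = as^2 + bs + c. Substituting each data point gives a linear system:
  a - b + c = 2/3
  c = 5/3
  4a + 2b + c = -7/3
Solving the system yields a = -1, b = 0, c = 5/3.
So g(s) = -s^2 + 5/3.
Then g(1) = 2/3.

2/3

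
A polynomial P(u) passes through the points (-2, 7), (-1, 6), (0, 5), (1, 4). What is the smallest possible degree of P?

1

Forward differences of the values at u = -2, -1, 0, 1:
  P  : 7  6  5  4
  Δ  : -1  -1  -1
  Δ^2: 0  0
  Δ^3: 0
The first differences are constant (-1) and nonzero, while all higher differences vanish, so the minimal degree is 1.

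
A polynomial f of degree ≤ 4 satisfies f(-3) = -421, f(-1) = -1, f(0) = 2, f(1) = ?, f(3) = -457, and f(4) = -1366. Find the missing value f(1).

The 5 known points determine the degree-4 polynomial uniquely.
Write f(x) = ax^4 + bx^3 + cx^2 + dx + e. Substituting each data point gives a linear system:
  81a - 27b + 9c - 3d + e = -421
  a - b + c - d + e = -1
  e = 2
  81a + 27b + 9c + 3d + e = -457
  256a + 64b + 16c + 4d + e = -1366
Solving the system yields a = -5, b = 0, c = -4, d = -6, e = 2.
So f(x) = -5x^4 - 4x^2 - 6x + 2.
Then f(1) = -13.

-13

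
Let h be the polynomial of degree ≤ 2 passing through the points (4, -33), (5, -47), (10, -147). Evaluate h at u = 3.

-21

Using the Lagrange interpolation formula with nodes 4, 5, 10:
  L_0(u) = (u - 5)(u - 10) / 6
  L_1(u) = (u - 4)(u - 10) / -5
  L_2(u) = (u - 4)(u - 5) / 30
Then h(u) = -33·L_0(u) - 47·L_1(u) - 147·L_2(u).
Expanding and collecting terms gives h(u) = -u² - 5u + 3.
Evaluating at u = 3: h(3) = -21.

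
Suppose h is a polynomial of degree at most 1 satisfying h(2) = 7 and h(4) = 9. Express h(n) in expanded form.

Write h(n) = an + b. Substituting each data point gives a linear system:
  2a + b = 7
  4a + b = 9
Solving the system yields a = 1, b = 5.
So h(n) = n + 5.
Check: h(4) = 9. ✓

h(n) = n + 5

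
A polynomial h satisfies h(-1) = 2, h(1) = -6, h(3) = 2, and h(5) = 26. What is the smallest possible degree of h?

2

Forward differences of the values at n = -1, 1, 3, 5:
  h  : 2  -6  2  26
  Δ  : -8  8  24
  Δ^2: 16  16
  Δ^3: 0
The second differences are constant (16) and nonzero, while all higher differences vanish, so the minimal degree is 2.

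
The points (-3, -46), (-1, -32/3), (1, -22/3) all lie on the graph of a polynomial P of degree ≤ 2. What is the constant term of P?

-5

Write P(n) = an^2 + bn + c. Substituting each data point gives a linear system:
  9a - 3b + c = -46
  a - b + c = -32/3
  a + b + c = -22/3
Solving the system yields a = -4, b = 5/3, c = -5.
So P(n) = -4n^2 + (5/3)n - 5.
The constant term is -5.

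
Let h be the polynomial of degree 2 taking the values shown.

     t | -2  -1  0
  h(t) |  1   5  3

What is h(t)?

Write h(t) = at^2 + bt + c. Substituting each data point gives a linear system:
  4a - 2b + c = 1
  a - b + c = 5
  c = 3
Solving the system yields a = -3, b = -5, c = 3.
So h(t) = -3t^2 - 5t + 3.
Check: h(0) = 3. ✓

h(t) = -3t^2 - 5t + 3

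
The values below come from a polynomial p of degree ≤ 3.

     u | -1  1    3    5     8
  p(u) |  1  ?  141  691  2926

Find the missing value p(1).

The 4 known points determine the degree-3 polynomial uniquely.
Write p(u) = au^3 + bu^2 + cu + d. Substituting each data point gives a linear system:
  -a + b - c + d = 1
  27a + 9b + 3c + d = 141
  125a + 25b + 5c + d = 691
  512a + 64b + 8c + d = 2926
Solving the system yields a = 6, b = -2, c = -3, d = 6.
So p(u) = 6u^3 - 2u^2 - 3u + 6.
Then p(1) = 7.

7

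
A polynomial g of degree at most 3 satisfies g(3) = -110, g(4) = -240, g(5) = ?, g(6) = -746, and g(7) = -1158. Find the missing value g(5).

The 4 known points determine the degree-3 polynomial uniquely.
Write g(u) = au^3 + bu^2 + cu + d. Substituting each data point gives a linear system:
  27a + 9b + 3c + d = -110
  64a + 16b + 4c + d = -240
  216a + 36b + 6c + d = -746
  343a + 49b + 7c + d = -1158
Solving the system yields a = -3, b = -2, c = -5, d = 4.
So g(u) = -3u³ - 2u² - 5u + 4.
Then g(5) = -446.

-446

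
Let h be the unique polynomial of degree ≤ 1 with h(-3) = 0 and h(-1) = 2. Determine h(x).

h(x) = x + 3

Write h(x) = ax + b. Substituting each data point gives a linear system:
  -3a + b = 0
  -a + b = 2
Solving the system yields a = 1, b = 3.
So h(x) = x + 3.
Check: h(-1) = 2. ✓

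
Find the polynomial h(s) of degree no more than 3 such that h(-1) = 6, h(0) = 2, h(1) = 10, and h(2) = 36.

Using the Lagrange interpolation formula with nodes -1, 0, 1, 2:
  L_0(s) = s(s - 1)(s - 2) / -6
  L_1(s) = (s + 1)(s - 1)(s - 2) / 2
  L_2(s) = (s + 1)s(s - 2) / -2
  L_3(s) = (s + 1)s(s - 1) / 6
Then h(s) = 6·L_0(s) + 2·L_1(s) + 10·L_2(s) + 36·L_3(s).
Expanding and collecting terms gives h(s) = s^3 + 6s^2 + s + 2.
Check: h(1) = 10. ✓

h(s) = s^3 + 6s^2 + s + 2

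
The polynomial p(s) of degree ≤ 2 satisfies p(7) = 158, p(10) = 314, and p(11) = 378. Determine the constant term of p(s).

Write p(s) = as^2 + bs + c. Substituting each data point gives a linear system:
  49a + 7b + c = 158
  100a + 10b + c = 314
  121a + 11b + c = 378
Solving the system yields a = 3, b = 1, c = 4.
So p(s) = 3s^2 + s + 4.
The constant term is 4.

4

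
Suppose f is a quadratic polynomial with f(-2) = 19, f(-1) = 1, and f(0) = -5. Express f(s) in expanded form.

Write f(s) = as^2 + bs + c. Substituting each data point gives a linear system:
  4a - 2b + c = 19
  a - b + c = 1
  c = -5
Solving the system yields a = 6, b = 0, c = -5.
So f(s) = 6s^2 - 5.
Check: f(0) = -5. ✓

f(s) = 6s^2 - 5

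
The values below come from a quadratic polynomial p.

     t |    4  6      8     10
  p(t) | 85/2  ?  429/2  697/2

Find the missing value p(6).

The 3 known points determine the degree-2 polynomial uniquely.
Write p(t) = at^2 + bt + c. Substituting each data point gives a linear system:
  16a + 4b + c = 85/2
  64a + 8b + c = 429/2
  100a + 10b + c = 697/2
Solving the system yields a = 4, b = -5, c = -3/2.
So p(t) = 4t^2 - 5t - 3/2.
Then p(6) = 225/2.

225/2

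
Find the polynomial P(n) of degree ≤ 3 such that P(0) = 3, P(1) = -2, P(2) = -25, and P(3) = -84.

Using the Lagrange interpolation formula with nodes 0, 1, 2, 3:
  L_0(n) = (n - 1)(n - 2)(n - 3) / -6
  L_1(n) = n(n - 2)(n - 3) / 2
  L_2(n) = n(n - 1)(n - 3) / -2
  L_3(n) = n(n - 1)(n - 2) / 6
Then P(n) = 3·L_0(n) - 2·L_1(n) - 25·L_2(n) - 84·L_3(n).
Expanding and collecting terms gives P(n) = -3n^3 - 2n + 3.
Check: P(1) = -2. ✓

P(n) = -3n^3 - 2n + 3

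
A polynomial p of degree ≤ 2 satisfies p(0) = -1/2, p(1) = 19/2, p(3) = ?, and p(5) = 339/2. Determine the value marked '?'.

The 3 known points determine the degree-2 polynomial uniquely.
Write p(s) = as^2 + bs + c. Substituting each data point gives a linear system:
  c = -1/2
  a + b + c = 19/2
  25a + 5b + c = 339/2
Solving the system yields a = 6, b = 4, c = -1/2.
So p(s) = 6s² + 4s - 1/2.
Then p(3) = 131/2.

131/2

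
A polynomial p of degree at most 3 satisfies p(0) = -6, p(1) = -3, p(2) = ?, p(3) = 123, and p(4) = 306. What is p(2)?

On equispaced nodes a degree-3 polynomial has vanishing fourth forward difference, so
  p(0) - 4·p(1) + 6·p(2) - 4·p(3) + p(4) = 0.
Substituting the known values and solving for p(2):
  6·p(2) = 180
  p(2) = 30.

30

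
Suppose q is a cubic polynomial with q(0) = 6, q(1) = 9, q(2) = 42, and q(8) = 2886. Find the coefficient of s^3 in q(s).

6

Write q(s) = as^3 + bs^2 + cs + d. Substituting each data point gives a linear system:
  d = 6
  a + b + c + d = 9
  8a + 4b + 2c + d = 42
  512a + 64b + 8c + d = 2886
Solving the system yields a = 6, b = -3, c = 0, d = 6.
So q(s) = 6s³ - 3s² + 6.
The leading coefficient is 6.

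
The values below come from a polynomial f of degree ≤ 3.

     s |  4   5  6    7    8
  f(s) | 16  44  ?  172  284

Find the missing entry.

The 4 known points determine the degree-3 polynomial uniquely.
Write f(s) = as^3 + bs^2 + cs + d. Substituting each data point gives a linear system:
  64a + 16b + 4c + d = 16
  125a + 25b + 5c + d = 44
  343a + 49b + 7c + d = 172
  512a + 64b + 8c + d = 284
Solving the system yields a = 1, b = -4, c = 3, d = 4.
So f(s) = s^3 - 4s^2 + 3s + 4.
Then f(6) = 94.

94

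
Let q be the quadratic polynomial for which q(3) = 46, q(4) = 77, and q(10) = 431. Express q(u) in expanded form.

Write q(u) = au^2 + bu + c. Substituting each data point gives a linear system:
  9a + 3b + c = 46
  16a + 4b + c = 77
  100a + 10b + c = 431
Solving the system yields a = 4, b = 3, c = 1.
So q(u) = 4u² + 3u + 1.
Check: q(4) = 77. ✓

q(u) = 4u^2 + 3u + 1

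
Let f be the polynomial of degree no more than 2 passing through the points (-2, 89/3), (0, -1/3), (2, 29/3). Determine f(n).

f(n) = 5n^2 - 5n - 1/3

Using the Lagrange interpolation formula with nodes -2, 0, 2:
  L_0(n) = n(n - 2) / 8
  L_1(n) = (n + 2)(n - 2) / -4
  L_2(n) = (n + 2)n / 8
Then f(n) = 89/3·L_0(n) - 1/3·L_1(n) + 29/3·L_2(n).
Expanding and collecting terms gives f(n) = 5n² - 5n - 1/3.
Check: f(2) = 29/3. ✓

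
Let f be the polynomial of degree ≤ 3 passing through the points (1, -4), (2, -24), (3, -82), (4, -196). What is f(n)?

Using the Lagrange interpolation formula with nodes 1, 2, 3, 4:
  L_0(n) = (n - 2)(n - 3)(n - 4) / -6
  L_1(n) = (n - 1)(n - 3)(n - 4) / 2
  L_2(n) = (n - 1)(n - 2)(n - 4) / -2
  L_3(n) = (n - 1)(n - 2)(n - 3) / 6
Then f(n) = -4·L_0(n) - 24·L_1(n) - 82·L_2(n) - 196·L_3(n).
Expanding and collecting terms gives f(n) = -3n³ - n² + 4n - 4.
Check: f(4) = -196. ✓

f(n) = -3n^3 - n^2 + 4n - 4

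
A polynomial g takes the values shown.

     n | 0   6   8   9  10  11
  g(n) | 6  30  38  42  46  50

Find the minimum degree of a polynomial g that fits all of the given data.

Divided differences on the nodes 0, 6, 8, 9, 10, 11:
  order 0: 6  30  38  42  46  50
  order 1: 4  4  4  4  4
  order 2: 0  0  0  0
  order 3: 0  0  0
  order 4: 0  0
  order 5: 0
The order-1 divided differences are all 4 (nonzero) and every higher order vanishes, so the data lies on a polynomial of degree exactly 1.

1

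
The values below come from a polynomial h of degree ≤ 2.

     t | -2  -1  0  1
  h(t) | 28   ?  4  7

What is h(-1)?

11

The 3 known points determine the degree-2 polynomial uniquely.
Write h(t) = at^2 + bt + c. Substituting each data point gives a linear system:
  4a - 2b + c = 28
  c = 4
  a + b + c = 7
Solving the system yields a = 5, b = -2, c = 4.
So h(t) = 5t^2 - 2t + 4.
Then h(-1) = 11.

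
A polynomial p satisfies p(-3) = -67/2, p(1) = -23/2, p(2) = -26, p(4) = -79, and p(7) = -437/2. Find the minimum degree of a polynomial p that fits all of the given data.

2

Divided differences on the nodes -3, 1, 2, 4, 7:
  order 0: -67/2  -23/2  -26  -79  -437/2
  order 1: 11/2  -29/2  -53/2  -93/2
  order 2: -4  -4  -4
  order 3: 0  0
  order 4: 0
The order-2 divided differences are all -4 (nonzero) and every higher order vanishes, so the data lies on a polynomial of degree exactly 2.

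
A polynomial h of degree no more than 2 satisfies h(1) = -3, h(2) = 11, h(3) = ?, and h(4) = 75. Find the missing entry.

37

On equispaced nodes a degree-2 polynomial has vanishing third forward difference, so
  - h(1) + 3·h(2) - 3·h(3) + h(4) = 0.
Substituting the known values and solving for h(3):
  -3·h(3) = -111
  h(3) = 37.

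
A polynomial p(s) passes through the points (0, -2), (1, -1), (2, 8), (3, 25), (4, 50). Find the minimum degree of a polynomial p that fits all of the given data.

2

Forward differences of the values at s = 0, 1, 2, 3, 4:
  p  : -2  -1  8  25  50
  Δ  : 1  9  17  25
  Δ^2: 8  8  8
  Δ^3: 0  0
  Δ^4: 0
The second differences are constant (8) and nonzero, while all higher differences vanish, so the minimal degree is 2.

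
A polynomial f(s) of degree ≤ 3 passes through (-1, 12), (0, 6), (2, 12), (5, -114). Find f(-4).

210

Write f(s) = as^3 + bs^2 + cs + d. Substituting each data point gives a linear system:
  -a + b - c + d = 12
  d = 6
  8a + 4b + 2c + d = 12
  125a + 25b + 5c + d = -114
Solving the system yields a = -2, b = 5, c = 1, d = 6.
So f(s) = -2s^3 + 5s^2 + s + 6.
Then f(-4) = 210.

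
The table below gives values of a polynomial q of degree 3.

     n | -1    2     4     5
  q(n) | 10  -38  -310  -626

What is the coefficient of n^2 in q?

6

Write q(n) = an^3 + bn^2 + cn + d. Substituting each data point gives a linear system:
  -a + b - c + d = 10
  8a + 4b + 2c + d = -38
  64a + 16b + 4c + d = -310
  125a + 25b + 5c + d = -626
Solving the system yields a = -6, b = 6, c = -4, d = -6.
So q(n) = -6n³ + 6n² - 4n - 6.
The coefficient of n^2 is 6.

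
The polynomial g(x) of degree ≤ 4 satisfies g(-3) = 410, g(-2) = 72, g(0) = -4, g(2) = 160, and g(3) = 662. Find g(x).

Using the Lagrange interpolation formula with nodes -3, -2, 0, 2, 3:
  L_0(x) = (x + 2)x(x - 2)(x - 3) / 90
  L_1(x) = (x + 3)x(x - 2)(x - 3) / -40
  L_2(x) = (x + 3)(x + 2)(x - 2)(x - 3) / 36
  L_3(x) = (x + 3)(x + 2)x(x - 3) / -40
  L_4(x) = (x + 3)(x + 2)x(x - 2) / 90
Then g(x) = 410·L_0(x) + 72·L_1(x) - 4·L_2(x) + 160·L_3(x) + 662·L_4(x).
Expanding and collecting terms gives g(x) = 6x^4 + 4x^3 + 6x^2 + 6x - 4.
Check: g(0) = -4. ✓

g(x) = 6x^4 + 4x^3 + 6x^2 + 6x - 4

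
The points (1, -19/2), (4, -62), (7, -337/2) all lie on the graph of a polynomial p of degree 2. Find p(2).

Write p(n) = an^2 + bn + c. Substituting each data point gives a linear system:
  a + b + c = -19/2
  16a + 4b + c = -62
  49a + 7b + c = -337/2
Solving the system yields a = -3, b = -5/2, c = -4.
So p(n) = -3n² - (5/2)n - 4.
Then p(2) = -21.

-21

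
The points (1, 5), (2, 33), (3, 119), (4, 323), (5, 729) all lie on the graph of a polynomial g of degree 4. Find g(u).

Write g(u) = au^4 + bu^3 + cu^2 + du + e. Substituting each data point gives a linear system:
  a + b + c + d + e = 5
  16a + 8b + 4c + 2d + e = 33
  81a + 27b + 9c + 3d + e = 119
  256a + 64b + 16c + 4d + e = 323
  625a + 125b + 25c + 5d + e = 729
Solving the system yields a = 1, b = 0, c = 4, d = 1, e = -1.
So g(u) = u⁴ + 4u² + u - 1.
Check: g(5) = 729. ✓

g(u) = u^4 + 4u^2 + u - 1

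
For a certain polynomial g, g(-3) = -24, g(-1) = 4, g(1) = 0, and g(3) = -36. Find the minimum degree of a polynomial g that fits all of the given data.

2

Forward differences of the values at t = -3, -1, 1, 3:
  g  : -24  4  0  -36
  Δ  : 28  -4  -36
  Δ^2: -32  -32
  Δ^3: 0
The second differences are constant (-32) and nonzero, while all higher differences vanish, so the minimal degree is 2.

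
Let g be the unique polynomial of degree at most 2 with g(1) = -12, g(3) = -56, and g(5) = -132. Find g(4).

Write g(x) = ax^2 + bx + c. Substituting each data point gives a linear system:
  a + b + c = -12
  9a + 3b + c = -56
  25a + 5b + c = -132
Solving the system yields a = -4, b = -6, c = -2.
So g(x) = -4x^2 - 6x - 2.
Then g(4) = -90.

-90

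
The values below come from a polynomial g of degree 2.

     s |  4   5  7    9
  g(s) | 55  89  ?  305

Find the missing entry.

181

The 3 known points determine the degree-2 polynomial uniquely.
Write g(s) = as^2 + bs + c. Substituting each data point gives a linear system:
  16a + 4b + c = 55
  25a + 5b + c = 89
  81a + 9b + c = 305
Solving the system yields a = 4, b = -2, c = -1.
So g(s) = 4s^2 - 2s - 1.
Then g(7) = 181.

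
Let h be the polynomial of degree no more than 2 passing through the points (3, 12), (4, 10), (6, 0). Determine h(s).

h(s) = -s^2 + 5s + 6

Write h(s) = as^2 + bs + c. Substituting each data point gives a linear system:
  9a + 3b + c = 12
  16a + 4b + c = 10
  36a + 6b + c = 0
Solving the system yields a = -1, b = 5, c = 6.
So h(s) = -s^2 + 5s + 6.
Check: h(3) = 12. ✓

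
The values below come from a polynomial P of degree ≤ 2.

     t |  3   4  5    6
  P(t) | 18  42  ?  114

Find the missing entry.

On equispaced nodes a degree-2 polynomial has vanishing third forward difference, so
  - P(3) + 3·P(4) - 3·P(5) + P(6) = 0.
Substituting the known values and solving for P(5):
  -3·P(5) = -222
  P(5) = 74.

74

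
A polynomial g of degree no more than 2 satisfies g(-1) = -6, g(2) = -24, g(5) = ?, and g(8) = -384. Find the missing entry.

-150

On equispaced nodes a degree-2 polynomial has vanishing third forward difference, so
  - g(-1) + 3·g(2) - 3·g(5) + g(8) = 0.
Substituting the known values and solving for g(5):
  -3·g(5) = 450
  g(5) = -150.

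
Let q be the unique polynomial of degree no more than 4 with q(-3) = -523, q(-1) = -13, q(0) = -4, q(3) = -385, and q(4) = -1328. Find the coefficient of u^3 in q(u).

Write q(u) = au^4 + bu^3 + cu^2 + du + e. Substituting each data point gives a linear system:
  81a - 27b + 9c - 3d + e = -523
  a - b + c - d + e = -13
  e = -4
  81a + 27b + 9c + 3d + e = -385
  256a + 64b + 16c + 4d + e = -1328
Solving the system yields a = -6, b = 2, c = 4, d = 5, e = -4.
So q(u) = -6u^4 + 2u^3 + 4u^2 + 5u - 4.
The coefficient of u^3 is 2.

2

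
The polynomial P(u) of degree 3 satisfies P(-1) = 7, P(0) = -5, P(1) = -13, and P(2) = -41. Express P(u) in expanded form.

P(u) = -4u^3 + 2u^2 - 6u - 5

Write P(u) = au^3 + bu^2 + cu + d. Substituting each data point gives a linear system:
  -a + b - c + d = 7
  d = -5
  a + b + c + d = -13
  8a + 4b + 2c + d = -41
Solving the system yields a = -4, b = 2, c = -6, d = -5.
So P(u) = -4u^3 + 2u^2 - 6u - 5.
Check: P(2) = -41. ✓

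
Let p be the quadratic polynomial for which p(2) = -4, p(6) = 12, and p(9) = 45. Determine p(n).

Using the Lagrange interpolation formula with nodes 2, 6, 9:
  L_0(n) = (n - 6)(n - 9) / 28
  L_1(n) = (n - 2)(n - 9) / -12
  L_2(n) = (n - 2)(n - 6) / 21
Then p(n) = -4·L_0(n) + 12·L_1(n) + 45·L_2(n).
Expanding and collecting terms gives p(n) = n^2 - 4n.
Check: p(6) = 12. ✓

p(n) = n^2 - 4n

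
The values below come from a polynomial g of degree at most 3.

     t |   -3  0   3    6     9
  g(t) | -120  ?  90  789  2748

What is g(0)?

On equispaced nodes a degree-3 polynomial has vanishing fourth forward difference, so
  g(-3) - 4·g(0) + 6·g(3) - 4·g(6) + g(9) = 0.
Substituting the known values and solving for g(0):
  -4·g(0) = -12
  g(0) = 3.

3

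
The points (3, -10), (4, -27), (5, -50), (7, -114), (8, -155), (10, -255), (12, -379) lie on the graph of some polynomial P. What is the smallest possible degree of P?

Divided differences on the nodes 3, 4, 5, 7, 8, 10, 12:
  order 0: -10  -27  -50  -114  -155  -255  -379
  order 1: -17  -23  -32  -41  -50  -62
  order 2: -3  -3  -3  -3  -3
  order 3: 0  0  0  0
  order 4: 0  0  0
  order 5: 0  0
  order 6: 0
The order-2 divided differences are all -3 (nonzero) and every higher order vanishes, so the data lies on a polynomial of degree exactly 2.

2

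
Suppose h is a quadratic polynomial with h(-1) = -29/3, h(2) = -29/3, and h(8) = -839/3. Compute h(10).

Write h(s) = as^2 + bs + c. Substituting each data point gives a linear system:
  a - b + c = -29/3
  4a + 2b + c = -29/3
  64a + 8b + c = -839/3
Solving the system yields a = -5, b = 5, c = 1/3.
So h(s) = -5s^2 + 5s + 1/3.
Then h(10) = -1349/3.

-1349/3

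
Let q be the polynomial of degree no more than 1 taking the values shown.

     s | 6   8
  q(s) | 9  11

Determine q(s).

Write q(s) = as + b. Substituting each data point gives a linear system:
  6a + b = 9
  8a + b = 11
Solving the system yields a = 1, b = 3.
So q(s) = s + 3.
Check: q(6) = 9. ✓

q(s) = s + 3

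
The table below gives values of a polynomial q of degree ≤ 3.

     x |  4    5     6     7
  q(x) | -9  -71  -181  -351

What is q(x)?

Using the Lagrange interpolation formula with nodes 4, 5, 6, 7:
  L_0(x) = (x - 5)(x - 6)(x - 7) / -6
  L_1(x) = (x - 4)(x - 6)(x - 7) / 2
  L_2(x) = (x - 4)(x - 5)(x - 7) / -2
  L_3(x) = (x - 4)(x - 5)(x - 6) / 6
Then q(x) = -9·L_0(x) - 71·L_1(x) - 181·L_2(x) - 351·L_3(x).
Expanding and collecting terms gives q(x) = -2x^3 + 6x^2 + 6x - 1.
Check: q(4) = -9. ✓

q(x) = -2x^3 + 6x^2 + 6x - 1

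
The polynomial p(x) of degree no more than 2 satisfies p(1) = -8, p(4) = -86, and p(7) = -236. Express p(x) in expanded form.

Using the Lagrange interpolation formula with nodes 1, 4, 7:
  L_0(x) = (x - 4)(x - 7) / 18
  L_1(x) = (x - 1)(x - 7) / -9
  L_2(x) = (x - 1)(x - 4) / 18
Then p(x) = -8·L_0(x) - 86·L_1(x) - 236·L_2(x).
Expanding and collecting terms gives p(x) = -4x^2 - 6x + 2.
Check: p(4) = -86. ✓

p(x) = -4x^2 - 6x + 2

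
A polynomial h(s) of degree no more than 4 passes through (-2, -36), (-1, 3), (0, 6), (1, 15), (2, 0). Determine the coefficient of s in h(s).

Write h(s) = as^4 + bs^3 + cs^2 + ds + e. Substituting each data point gives a linear system:
  16a - 8b + 4c - 2d + e = -36
  a - b + c - d + e = 3
  e = 6
  a + b + c + d + e = 15
  16a + 8b + 4c + 2d + e = 0
Solving the system yields a = -3, b = 1, c = 6, d = 5, e = 6.
So h(s) = -3s^4 + s^3 + 6s^2 + 5s + 6.
The coefficient of s is 5.

5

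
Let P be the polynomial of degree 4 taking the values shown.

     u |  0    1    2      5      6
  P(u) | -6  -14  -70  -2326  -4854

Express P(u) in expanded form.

Using the Lagrange interpolation formula with nodes 0, 1, 2, 5, 6:
  L_0(u) = (u - 1)(u - 2)(u - 5)(u - 6) / 60
  L_1(u) = u(u - 2)(u - 5)(u - 6) / -20
  L_2(u) = u(u - 1)(u - 5)(u - 6) / 24
  L_3(u) = u(u - 1)(u - 2)(u - 6) / -60
  L_4(u) = u(u - 1)(u - 2)(u - 5) / 120
Then P(u) = -6·L_0(u) - 14·L_1(u) - 70·L_2(u) - 2326·L_3(u) - 4854·L_4(u).
Expanding and collecting terms gives P(u) = -4u^4 + 2u^3 - 2u^2 - 4u - 6.
Check: P(6) = -4854. ✓

P(u) = -4u^4 + 2u^3 - 2u^2 - 4u - 6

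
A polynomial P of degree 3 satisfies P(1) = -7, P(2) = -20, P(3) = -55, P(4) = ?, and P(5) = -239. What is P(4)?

On equispaced nodes a degree-3 polynomial has vanishing fourth forward difference, so
  P(1) - 4·P(2) + 6·P(3) - 4·P(4) + P(5) = 0.
Substituting the known values and solving for P(4):
  -4·P(4) = 496
  P(4) = -124.

-124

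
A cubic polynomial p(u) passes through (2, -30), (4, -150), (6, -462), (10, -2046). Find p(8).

Write p(u) = au^3 + bu^2 + cu + d. Substituting each data point gives a linear system:
  8a + 4b + 2c + d = -30
  64a + 16b + 4c + d = -150
  216a + 36b + 6c + d = -462
  1000a + 100b + 10c + d = -2046
Solving the system yields a = -2, b = 0, c = -4, d = -6.
So p(u) = -2u^3 - 4u - 6.
Then p(8) = -1062.

-1062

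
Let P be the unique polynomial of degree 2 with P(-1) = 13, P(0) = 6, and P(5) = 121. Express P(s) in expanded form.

Using the Lagrange interpolation formula with nodes -1, 0, 5:
  L_0(s) = s(s - 5) / 6
  L_1(s) = (s + 1)(s - 5) / -5
  L_2(s) = (s + 1)s / 30
Then P(s) = 13·L_0(s) + 6·L_1(s) + 121·L_2(s).
Expanding and collecting terms gives P(s) = 5s^2 - 2s + 6.
Check: P(5) = 121. ✓

P(s) = 5s^2 - 2s + 6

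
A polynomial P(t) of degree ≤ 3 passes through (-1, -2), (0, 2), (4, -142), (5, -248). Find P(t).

Using the Lagrange interpolation formula with nodes -1, 0, 4, 5:
  L_0(t) = t(t - 4)(t - 5) / -30
  L_1(t) = (t + 1)(t - 4)(t - 5) / 20
  L_2(t) = (t + 1)t(t - 5) / -20
  L_3(t) = (t + 1)t(t - 4) / 30
Then P(t) = -2·L_0(t) + 2·L_1(t) - 142·L_2(t) - 248·L_3(t).
Expanding and collecting terms gives P(t) = -t^3 - 5t^2 + 2.
Check: P(0) = 2. ✓

P(t) = -t^3 - 5t^2 + 2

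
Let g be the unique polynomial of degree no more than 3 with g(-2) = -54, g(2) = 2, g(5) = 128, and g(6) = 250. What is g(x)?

g(x) = 2x^3 - 6x^2 + 6x - 2

Using the Lagrange interpolation formula with nodes -2, 2, 5, 6:
  L_0(x) = (x - 2)(x - 5)(x - 6) / -224
  L_1(x) = (x + 2)(x - 5)(x - 6) / 48
  L_2(x) = (x + 2)(x - 2)(x - 6) / -21
  L_3(x) = (x + 2)(x - 2)(x - 5) / 32
Then g(x) = -54·L_0(x) + 2·L_1(x) + 128·L_2(x) + 250·L_3(x).
Expanding and collecting terms gives g(x) = 2x³ - 6x² + 6x - 2.
Check: g(5) = 128. ✓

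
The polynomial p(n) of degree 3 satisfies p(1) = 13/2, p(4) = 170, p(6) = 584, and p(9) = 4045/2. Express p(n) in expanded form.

p(n) = 3n^3 - (5/2)n^2 + 4n + 2

Write p(n) = an^3 + bn^2 + cn + d. Substituting each data point gives a linear system:
  a + b + c + d = 13/2
  64a + 16b + 4c + d = 170
  216a + 36b + 6c + d = 584
  729a + 81b + 9c + d = 4045/2
Solving the system yields a = 3, b = -5/2, c = 4, d = 2.
So p(n) = 3n³ - (5/2)n² + 4n + 2.
Check: p(1) = 13/2. ✓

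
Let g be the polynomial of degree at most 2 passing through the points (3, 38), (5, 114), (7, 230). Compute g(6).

Using the Lagrange interpolation formula with nodes 3, 5, 7:
  L_0(t) = (t - 5)(t - 7) / 8
  L_1(t) = (t - 3)(t - 7) / -4
  L_2(t) = (t - 3)(t - 5) / 8
Then g(t) = 38·L_0(t) + 114·L_1(t) + 230·L_2(t).
Expanding and collecting terms gives g(t) = 5t^2 - 2t - 1.
Evaluating at t = 6: g(6) = 167.

167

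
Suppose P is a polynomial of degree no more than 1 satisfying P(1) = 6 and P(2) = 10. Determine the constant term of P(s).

Write P(s) = as + b. Substituting each data point gives a linear system:
  a + b = 6
  2a + b = 10
Solving the system yields a = 4, b = 2.
So P(s) = 4s + 2.
The constant term is 2.

2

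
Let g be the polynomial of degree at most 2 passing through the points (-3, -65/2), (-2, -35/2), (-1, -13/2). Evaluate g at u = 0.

Forward differences of the values at u = -3, -2, -1:
  g  : -65/2  -35/2  -13/2
  Δ  : 15  11
  Δ^2: -4
The second differences are constant, confirming degree 2.
Interpolating (Newton forward form) and evaluating at u = 0 gives g(0) = 1/2.

1/2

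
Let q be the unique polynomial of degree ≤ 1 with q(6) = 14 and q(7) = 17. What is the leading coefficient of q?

Write q(t) = at + b. Substituting each data point gives a linear system:
  6a + b = 14
  7a + b = 17
Solving the system yields a = 3, b = -4.
So q(t) = 3t - 4.
The leading coefficient is 3.

3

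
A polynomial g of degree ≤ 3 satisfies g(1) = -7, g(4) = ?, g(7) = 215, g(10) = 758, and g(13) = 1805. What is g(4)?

14

The 4 known points determine the degree-3 polynomial uniquely.
Write g(t) = at^3 + bt^2 + ct + d. Substituting each data point gives a linear system:
  a + b + c + d = -7
  343a + 49b + 7c + d = 215
  1000a + 100b + 10c + d = 758
  2197a + 169b + 13c + d = 1805
Solving the system yields a = 1, b = -2, c = -4, d = -2.
So g(t) = t^3 - 2t^2 - 4t - 2.
Then g(4) = 14.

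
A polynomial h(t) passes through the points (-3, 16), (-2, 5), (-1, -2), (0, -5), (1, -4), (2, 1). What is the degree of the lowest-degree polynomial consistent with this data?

2

Forward differences of the values at t = -3, -2, -1, 0, 1, 2:
  h  : 16  5  -2  -5  -4  1
  Δ  : -11  -7  -3  1  5
  Δ^2: 4  4  4  4
  Δ^3: 0  0  0
  Δ^4: 0  0
  Δ^5: 0
The second differences are constant (4) and nonzero, while all higher differences vanish, so the minimal degree is 2.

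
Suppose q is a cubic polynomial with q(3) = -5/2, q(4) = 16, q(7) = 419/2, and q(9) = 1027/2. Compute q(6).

116

Write q(n) = an^3 + bn^2 + cn + d. Substituting each data point gives a linear system:
  27a + 9b + 3c + d = -5/2
  64a + 16b + 4c + d = 16
  343a + 49b + 7c + d = 419/2
  729a + 81b + 9c + d = 1027/2
Solving the system yields a = 1, b = -5/2, c = -1, d = -4.
So q(n) = n³ - (5/2)n² - n - 4.
Then q(6) = 116.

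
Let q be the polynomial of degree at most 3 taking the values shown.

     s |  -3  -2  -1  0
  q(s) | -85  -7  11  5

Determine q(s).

Write q(s) = as^3 + bs^2 + cs + d. Substituting each data point gives a linear system:
  -27a + 9b - 3c + d = -85
  -8a + 4b - 2c + d = -7
  -a + b - c + d = 11
  d = 5
Solving the system yields a = 6, b = 6, c = -6, d = 5.
So q(s) = 6s^3 + 6s^2 - 6s + 5.
Check: q(-1) = 11. ✓

q(s) = 6s^3 + 6s^2 - 6s + 5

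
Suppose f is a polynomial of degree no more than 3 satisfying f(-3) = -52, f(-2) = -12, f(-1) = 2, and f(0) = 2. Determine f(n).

Using the Lagrange interpolation formula with nodes -3, -2, -1, 0:
  L_0(n) = (n + 2)(n + 1)n / -6
  L_1(n) = (n + 3)(n + 1)n / 2
  L_2(n) = (n + 3)(n + 2)n / -2
  L_3(n) = (n + 3)(n + 2)(n + 1) / 6
Then f(n) = -52·L_0(n) - 12·L_1(n) + 2·L_2(n) + 2·L_3(n).
Expanding and collecting terms gives f(n) = 2n³ - n² - 3n + 2.
Check: f(-1) = 2. ✓

f(n) = 2n^3 - n^2 - 3n + 2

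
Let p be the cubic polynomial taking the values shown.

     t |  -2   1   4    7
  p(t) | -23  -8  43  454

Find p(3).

2

Write p(t) = at^3 + bt^2 + ct + d. Substituting each data point gives a linear system:
  -8a + 4b - 2c + d = -23
  a + b + c + d = -8
  64a + 16b + 4c + d = 43
  343a + 49b + 7c + d = 454
Solving the system yields a = 2, b = -4, c = -5, d = -1.
So p(t) = 2t³ - 4t² - 5t - 1.
Then p(3) = 2.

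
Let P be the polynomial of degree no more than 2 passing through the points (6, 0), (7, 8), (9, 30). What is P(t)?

P(t) = t^2 - 5t - 6

Using the Lagrange interpolation formula with nodes 6, 7, 9:
  L_0(t) = (t - 7)(t - 9) / 3
  L_1(t) = (t - 6)(t - 9) / -2
  L_2(t) = (t - 6)(t - 7) / 6
Then P(t) = 0·L_0(t) + 8·L_1(t) + 30·L_2(t).
Expanding and collecting terms gives P(t) = t^2 - 5t - 6.
Check: P(6) = 0. ✓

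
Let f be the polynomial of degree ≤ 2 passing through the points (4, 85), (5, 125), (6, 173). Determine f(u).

f(u) = 4u^2 + 4u + 5

Write f(u) = au^2 + bu + c. Substituting each data point gives a linear system:
  16a + 4b + c = 85
  25a + 5b + c = 125
  36a + 6b + c = 173
Solving the system yields a = 4, b = 4, c = 5.
So f(u) = 4u^2 + 4u + 5.
Check: f(6) = 173. ✓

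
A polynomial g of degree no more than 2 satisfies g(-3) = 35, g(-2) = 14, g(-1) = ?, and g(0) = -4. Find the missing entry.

On equispaced nodes a degree-2 polynomial has vanishing third forward difference, so
  - g(-3) + 3·g(-2) - 3·g(-1) + g(0) = 0.
Substituting the known values and solving for g(-1):
  -3·g(-1) = -3
  g(-1) = 1.

1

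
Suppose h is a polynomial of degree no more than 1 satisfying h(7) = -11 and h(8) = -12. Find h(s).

h(s) = -s - 4

Write h(s) = as + b. Substituting each data point gives a linear system:
  7a + b = -11
  8a + b = -12
Solving the system yields a = -1, b = -4.
So h(s) = -s - 4.
Check: h(7) = -11. ✓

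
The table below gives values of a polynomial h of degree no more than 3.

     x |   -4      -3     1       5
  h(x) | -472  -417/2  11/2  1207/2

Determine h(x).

h(x) = 6x^3 - 6x^2 - (1/2)x + 6

Using the Lagrange interpolation formula with nodes -4, -3, 1, 5:
  L_0(x) = (x + 3)(x - 1)(x - 5) / -45
  L_1(x) = (x + 4)(x - 1)(x - 5) / 32
  L_2(x) = (x + 4)(x + 3)(x - 5) / -80
  L_3(x) = (x + 4)(x + 3)(x - 1) / 288
Then h(x) = -472·L_0(x) - 417/2·L_1(x) + 11/2·L_2(x) + 1207/2·L_3(x).
Expanding and collecting terms gives h(x) = 6x^3 - 6x^2 - (1/2)x + 6.
Check: h(1) = 11/2. ✓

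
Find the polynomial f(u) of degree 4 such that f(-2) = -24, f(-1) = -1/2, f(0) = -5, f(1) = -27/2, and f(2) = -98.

Using the Lagrange interpolation formula with nodes -2, -1, 0, 1, 2:
  L_0(u) = (u + 1)u(u - 1)(u - 2) / 24
  L_1(u) = (u + 2)u(u - 1)(u - 2) / -6
  L_2(u) = (u + 2)(u + 1)(u - 1)(u - 2) / 4
  L_3(u) = (u + 2)(u + 1)u(u - 2) / -6
  L_4(u) = (u + 2)(u + 1)u(u - 1) / 24
Then f(u) = -24·L_0(u) - 1/2·L_1(u) - 5·L_2(u) - 27/2·L_3(u) - 98·L_4(u).
Expanding and collecting terms gives f(u) = -4u^4 - 4u^3 + 2u^2 - (5/2)u - 5.
Check: f(0) = -5. ✓

f(u) = -4u^4 - 4u^3 + 2u^2 - (5/2)u - 5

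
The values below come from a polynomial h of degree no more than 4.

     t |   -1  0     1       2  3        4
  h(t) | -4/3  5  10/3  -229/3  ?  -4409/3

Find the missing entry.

On equispaced nodes a degree-4 polynomial has vanishing fifth forward difference, so
  - h(-1) + 5·h(0) - 10·h(1) + 10·h(2) - 5·h(3) + h(4) = 0.
Substituting the known values and solving for h(3):
  -5·h(3) = 2240
  h(3) = -448.

-448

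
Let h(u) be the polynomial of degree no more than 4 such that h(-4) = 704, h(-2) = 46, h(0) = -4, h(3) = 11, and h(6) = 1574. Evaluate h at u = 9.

Using the Lagrange interpolation formula with nodes -4, -2, 0, 3, 6:
  L_0(u) = (u + 2)u(u - 3)(u - 6) / 560
  L_1(u) = (u + 4)u(u - 3)(u - 6) / -160
  L_2(u) = (u + 4)(u + 2)(u - 3)(u - 6) / 144
  L_3(u) = (u + 4)(u + 2)u(u - 6) / -315
  L_4(u) = (u + 4)(u + 2)u(u - 3) / 1440
Then h(u) = 704·L_0(u) + 46·L_1(u) - 4·L_2(u) + 11·L_3(u) + 1574·L_4(u).
Expanding and collecting terms gives h(u) = 2u^4 - 4u^3 - 4u^2 - u - 4.
Evaluating at u = 9: h(9) = 9869.

9869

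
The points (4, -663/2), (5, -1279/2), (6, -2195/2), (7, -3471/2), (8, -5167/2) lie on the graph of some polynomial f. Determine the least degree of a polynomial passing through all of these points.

Forward differences of the values at n = 4, 5, 6, 7, 8:
  f  : -663/2  -1279/2  -2195/2  -3471/2  -5167/2
  Δ  : -308  -458  -638  -848
  Δ^2: -150  -180  -210
  Δ^3: -30  -30
  Δ^4: 0
The third differences are constant (-30) and nonzero, while all higher differences vanish, so the minimal degree is 3.

3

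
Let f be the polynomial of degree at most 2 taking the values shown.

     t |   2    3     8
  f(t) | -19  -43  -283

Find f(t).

f(t) = -4t^2 - 4t + 5

Write f(t) = at^2 + bt + c. Substituting each data point gives a linear system:
  4a + 2b + c = -19
  9a + 3b + c = -43
  64a + 8b + c = -283
Solving the system yields a = -4, b = -4, c = 5.
So f(t) = -4t^2 - 4t + 5.
Check: f(8) = -283. ✓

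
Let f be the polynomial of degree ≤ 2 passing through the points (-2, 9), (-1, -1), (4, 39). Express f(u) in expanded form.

Write f(u) = au^2 + bu + c. Substituting each data point gives a linear system:
  4a - 2b + c = 9
  a - b + c = -1
  16a + 4b + c = 39
Solving the system yields a = 3, b = -1, c = -5.
So f(u) = 3u² - u - 5.
Check: f(-1) = -1. ✓

f(u) = 3u^2 - u - 5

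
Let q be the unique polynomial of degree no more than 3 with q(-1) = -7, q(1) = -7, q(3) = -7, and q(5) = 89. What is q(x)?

q(x) = 2x^3 - 6x^2 - 2x - 1

Using the Lagrange interpolation formula with nodes -1, 1, 3, 5:
  L_0(x) = (x - 1)(x - 3)(x - 5) / -48
  L_1(x) = (x + 1)(x - 3)(x - 5) / 16
  L_2(x) = (x + 1)(x - 1)(x - 5) / -16
  L_3(x) = (x + 1)(x - 1)(x - 3) / 48
Then q(x) = -7·L_0(x) - 7·L_1(x) - 7·L_2(x) + 89·L_3(x).
Expanding and collecting terms gives q(x) = 2x³ - 6x² - 2x - 1.
Check: q(-1) = -7. ✓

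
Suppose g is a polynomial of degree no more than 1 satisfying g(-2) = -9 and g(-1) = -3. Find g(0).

3

Write g(u) = au + b. Substituting each data point gives a linear system:
  -2a + b = -9
  -a + b = -3
Solving the system yields a = 6, b = 3.
So g(u) = 6u + 3.
Then g(0) = 3.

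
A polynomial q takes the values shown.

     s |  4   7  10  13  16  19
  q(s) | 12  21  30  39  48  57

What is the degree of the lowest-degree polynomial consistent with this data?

1

Forward differences of the values at s = 4, 7, 10, 13, 16, 19:
  q  : 12  21  30  39  48  57
  Δ  : 9  9  9  9  9
  Δ^2: 0  0  0  0
  Δ^3: 0  0  0
  Δ^4: 0  0
  Δ^5: 0
The first differences are constant (9) and nonzero, while all higher differences vanish, so the minimal degree is 1.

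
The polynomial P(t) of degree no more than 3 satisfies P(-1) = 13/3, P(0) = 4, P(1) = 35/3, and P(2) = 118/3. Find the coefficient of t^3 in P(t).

Write P(t) = at^3 + bt^2 + ct + d. Substituting each data point gives a linear system:
  -a + b - c + d = 13/3
  d = 4
  a + b + c + d = 35/3
  8a + 4b + 2c + d = 118/3
Solving the system yields a = 2, b = 4, c = 5/3, d = 4.
So P(t) = 2t^3 + 4t^2 + (5/3)t + 4.
The leading coefficient is 2.

2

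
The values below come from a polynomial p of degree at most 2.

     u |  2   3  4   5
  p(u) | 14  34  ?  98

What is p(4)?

On equispaced nodes a degree-2 polynomial has vanishing third forward difference, so
  - p(2) + 3·p(3) - 3·p(4) + p(5) = 0.
Substituting the known values and solving for p(4):
  -3·p(4) = -186
  p(4) = 62.

62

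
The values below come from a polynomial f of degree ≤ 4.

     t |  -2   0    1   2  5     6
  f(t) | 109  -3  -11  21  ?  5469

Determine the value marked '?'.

The 5 known points determine the degree-4 polynomial uniquely.
Write f(t) = at^4 + bt^3 + ct^2 + dt + e. Substituting each data point gives a linear system:
  16a - 8b + 4c - 2d + e = 109
  e = -3
  a + b + c + d + e = -11
  16a + 8b + 4c + 2d + e = 21
  1296a + 216b + 36c + 6d + e = 5469
Solving the system yields a = 5, b = -4, c = -3, d = -6, e = -3.
So f(t) = 5t⁴ - 4t³ - 3t² - 6t - 3.
Then f(5) = 2517.

2517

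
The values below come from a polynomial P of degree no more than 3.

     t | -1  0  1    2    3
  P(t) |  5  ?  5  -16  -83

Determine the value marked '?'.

On equispaced nodes a degree-3 polynomial has vanishing fourth forward difference, so
  P(-1) - 4·P(0) + 6·P(1) - 4·P(2) + P(3) = 0.
Substituting the known values and solving for P(0):
  -4·P(0) = -16
  P(0) = 4.

4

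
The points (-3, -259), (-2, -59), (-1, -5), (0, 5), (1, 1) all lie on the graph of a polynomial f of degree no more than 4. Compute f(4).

Write f(n) = an^4 + bn^3 + cn^2 + dn + e. Substituting each data point gives a linear system:
  81a - 27b + 9c - 3d + e = -259
  16a - 8b + 4c - 2d + e = -59
  a - b + c - d + e = -5
  e = 5
  a + b + c + d + e = 1
Solving the system yields a = -3, b = -1, c = -4, d = 4, e = 5.
So f(n) = -3n^4 - n^3 - 4n^2 + 4n + 5.
Then f(4) = -875.

-875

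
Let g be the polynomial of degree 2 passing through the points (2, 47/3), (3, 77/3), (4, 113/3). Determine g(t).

g(t) = t^2 + 5t + 5/3

Write g(t) = at^2 + bt + c. Substituting each data point gives a linear system:
  4a + 2b + c = 47/3
  9a + 3b + c = 77/3
  16a + 4b + c = 113/3
Solving the system yields a = 1, b = 5, c = 5/3.
So g(t) = t^2 + 5t + 5/3.
Check: g(4) = 113/3. ✓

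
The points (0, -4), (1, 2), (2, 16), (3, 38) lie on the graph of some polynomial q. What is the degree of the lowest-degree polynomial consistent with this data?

2

Forward differences of the values at x = 0, 1, 2, 3:
  q  : -4  2  16  38
  Δ  : 6  14  22
  Δ^2: 8  8
  Δ^3: 0
The second differences are constant (8) and nonzero, while all higher differences vanish, so the minimal degree is 2.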